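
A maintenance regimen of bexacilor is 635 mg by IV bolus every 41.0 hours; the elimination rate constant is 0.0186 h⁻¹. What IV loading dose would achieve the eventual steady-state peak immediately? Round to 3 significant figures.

1190 mg

Accumulation ratio R = 1 / (1 − e^(−kτ)) = 1 / (1 − e^(−0.01860×41.0)) = 1 / (1 − 0.4665) = 1.874
Loading dose = maintenance dose × R = 635 × 1.874 ≈ 1190 mg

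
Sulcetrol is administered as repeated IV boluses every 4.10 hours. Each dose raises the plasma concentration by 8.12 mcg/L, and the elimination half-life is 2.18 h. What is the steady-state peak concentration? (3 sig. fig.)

k = ln 2 / 2.18 = 0.3180 h⁻¹
Fraction remaining after one interval: e^(−kτ) = e^(−0.3180 × 4.10) = 0.2715
R = 1 / (1 − 0.2715) = 1.373
Css,max = 8.12 × 1.373 ≈ 11.1 mcg/L

11.1 mcg/L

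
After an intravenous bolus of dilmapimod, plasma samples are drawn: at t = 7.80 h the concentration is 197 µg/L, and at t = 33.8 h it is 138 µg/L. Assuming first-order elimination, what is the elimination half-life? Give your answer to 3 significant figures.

k = ln(C₁/C₂) / (t₂ − t₁) = ln(197/138) / (33.8 − 7.80)
  = 0.3560 / 26.00 = 0.01369 h⁻¹
t½ = ln 2 / k = ln 2 / 0.01369 ≈ 50.6 hours

50.6 hours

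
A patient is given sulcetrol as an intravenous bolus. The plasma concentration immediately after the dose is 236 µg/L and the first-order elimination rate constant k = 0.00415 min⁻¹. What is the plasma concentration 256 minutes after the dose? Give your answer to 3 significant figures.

C(t) = C₀ e^(−kt) = 236 × e^(−0.004150 × 256) = 236 × e^(−1.062) = 236 × 0.3456 ≈ 81.6 µg/L

81.6 µg/L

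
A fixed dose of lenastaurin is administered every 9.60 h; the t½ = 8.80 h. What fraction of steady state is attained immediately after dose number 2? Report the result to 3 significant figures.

k = ln 2 / 8.80 = 0.07877 h⁻¹
f_n = 1 − e^(−nkτ) = 1 − e^(−2 × 0.07877 × 9.60) = 1 − e^(−1.512) = 1 − 0.2204 ≈ 0.780

0.780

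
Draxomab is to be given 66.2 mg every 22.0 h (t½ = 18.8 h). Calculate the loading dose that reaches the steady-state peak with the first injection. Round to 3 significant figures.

119 mg

k = ln 2 / 18.8 = 0.03687 h⁻¹
Accumulation ratio R = 1 / (1 − e^(−kτ)) = 1 / (1 − e^(−0.03687×22.0)) = 1 / (1 − 0.4444) = 1.800
Loading dose = maintenance dose × R = 66.2 × 1.800 ≈ 119 mg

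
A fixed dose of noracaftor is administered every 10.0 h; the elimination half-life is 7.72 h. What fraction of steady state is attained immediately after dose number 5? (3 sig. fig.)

k = ln 2 / 7.72 = 0.08979 h⁻¹
f_n = 1 − e^(−nkτ) = 1 − e^(−5 × 0.08979 × 10.0) = 1 − e^(−4.489) = 1 − 0.01123 ≈ 0.989

0.989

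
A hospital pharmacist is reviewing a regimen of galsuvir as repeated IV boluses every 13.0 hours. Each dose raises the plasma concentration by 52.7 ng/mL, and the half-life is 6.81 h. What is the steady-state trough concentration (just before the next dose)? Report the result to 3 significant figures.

19.1 ng/mL

k = ln 2 / 6.81 = 0.1018 h⁻¹
Fraction remaining after one interval: e^(−kτ) = e^(−0.1018 × 13.0) = 0.2663
R = 1 / (1 − 0.2663) = 1.363
Css,max = 52.7 × 1.363 = 71.83 ng/mL
Css,min = Css,max × e^(−kτ) = 71.83 × 0.2663 ≈ 19.1 ng/mL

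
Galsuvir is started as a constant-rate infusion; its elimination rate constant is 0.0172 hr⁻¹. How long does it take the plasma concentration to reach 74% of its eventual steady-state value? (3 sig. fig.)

78.3 hours

f = 1 − e^(−kt)  ⇒  t = −ln(1 − f) / k
t = −ln(1 − 0.74) / 0.01720 = 1.347 / 0.01720 ≈ 78.3 hours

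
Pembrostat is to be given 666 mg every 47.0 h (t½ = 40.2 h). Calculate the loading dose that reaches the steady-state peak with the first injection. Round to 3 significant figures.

1200 mg

k = ln 2 / 40.2 = 0.01724 h⁻¹
Accumulation ratio R = 1 / (1 − e^(−kτ)) = 1 / (1 − e^(−0.01724×47.0)) = 1 / (1 − 0.4447) = 1.801
Loading dose = maintenance dose × R = 666 × 1.801 ≈ 1200 mg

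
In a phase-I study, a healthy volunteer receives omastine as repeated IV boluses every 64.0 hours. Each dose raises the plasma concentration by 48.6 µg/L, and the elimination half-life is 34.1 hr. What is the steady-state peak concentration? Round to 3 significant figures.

k = ln 2 / 34.1 = 0.02033 hr⁻¹
Fraction remaining after one interval: e^(−kτ) = e^(−0.02033 × 64.0) = 0.2723
R = 1 / (1 − 0.2723) = 1.374
Css,max = 48.6 × 1.374 ≈ 66.8 µg/L

66.8 µg/L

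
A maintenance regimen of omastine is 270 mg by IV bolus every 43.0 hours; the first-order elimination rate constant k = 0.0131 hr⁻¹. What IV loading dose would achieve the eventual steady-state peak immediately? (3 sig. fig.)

Accumulation ratio R = 1 / (1 − e^(−kτ)) = 1 / (1 − e^(−0.01310×43.0)) = 1 / (1 − 0.5693) = 2.322
Loading dose = maintenance dose × R = 270 × 2.322 ≈ 627 mg

627 mg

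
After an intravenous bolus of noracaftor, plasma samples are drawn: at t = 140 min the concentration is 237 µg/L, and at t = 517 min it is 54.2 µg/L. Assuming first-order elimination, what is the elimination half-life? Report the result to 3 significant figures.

177 minutes

k = ln(C₁/C₂) / (t₂ − t₁) = ln(237/54.2) / (517 − 140)
  = 1.475 / 377.0 = 0.003913 min⁻¹
t½ = ln 2 / k = ln 2 / 0.003913 ≈ 177 minutes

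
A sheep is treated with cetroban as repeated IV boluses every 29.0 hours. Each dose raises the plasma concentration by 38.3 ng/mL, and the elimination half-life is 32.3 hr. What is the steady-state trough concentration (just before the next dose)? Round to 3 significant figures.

44.4 ng/mL

k = ln 2 / 32.3 = 0.02146 hr⁻¹
Fraction remaining after one interval: e^(−kτ) = e^(−0.02146 × 29.0) = 0.5367
R = 1 / (1 − 0.5367) = 2.158
Css,max = 38.3 × 2.158 = 82.67 ng/mL
Css,min = Css,max × e^(−kτ) = 82.67 × 0.5367 ≈ 44.4 ng/mL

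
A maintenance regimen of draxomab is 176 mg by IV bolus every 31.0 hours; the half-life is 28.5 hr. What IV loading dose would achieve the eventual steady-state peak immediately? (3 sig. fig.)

332 mg

k = ln 2 / 28.5 = 0.02432 hr⁻¹
Accumulation ratio R = 1 / (1 − e^(−kτ)) = 1 / (1 − e^(−0.02432×31.0)) = 1 / (1 − 0.4705) = 1.889
Loading dose = maintenance dose × R = 176 × 1.889 ≈ 332 mg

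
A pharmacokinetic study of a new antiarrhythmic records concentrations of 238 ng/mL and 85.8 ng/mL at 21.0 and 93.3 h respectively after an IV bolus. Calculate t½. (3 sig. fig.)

49.1 hours

k = ln(C₁/C₂) / (t₂ − t₁) = ln(238/85.8) / (93.3 − 21.0)
  = 1.020 / 72.30 = 0.01411 h⁻¹
t½ = ln 2 / k = ln 2 / 0.01411 ≈ 49.1 hours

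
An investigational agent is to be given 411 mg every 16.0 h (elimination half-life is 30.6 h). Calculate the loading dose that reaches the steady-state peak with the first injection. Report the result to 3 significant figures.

k = ln 2 / 30.6 = 0.02265 h⁻¹
Accumulation ratio R = 1 / (1 − e^(−kτ)) = 1 / (1 − e^(−0.02265×16.0)) = 1 / (1 − 0.6960) = 3.289
Loading dose = maintenance dose × R = 411 × 3.289 ≈ 1350 mg

1350 mg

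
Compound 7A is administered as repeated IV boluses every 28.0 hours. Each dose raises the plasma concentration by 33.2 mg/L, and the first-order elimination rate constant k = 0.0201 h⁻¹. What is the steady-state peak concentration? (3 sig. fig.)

77.1 mg/L

Fraction remaining after one interval: e^(−kτ) = e^(−0.02010 × 28.0) = 0.5696
R = 1 / (1 − 0.5696) = 2.323
Css,max = 33.2 × 2.323 ≈ 77.1 mg/L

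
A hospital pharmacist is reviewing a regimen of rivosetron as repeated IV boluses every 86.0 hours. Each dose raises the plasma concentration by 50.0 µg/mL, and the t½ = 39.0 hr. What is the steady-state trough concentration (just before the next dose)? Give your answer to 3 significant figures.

13.8 µg/mL

k = ln 2 / 39.0 = 0.01777 hr⁻¹
Fraction remaining after one interval: e^(−kτ) = e^(−0.01777 × 86.0) = 0.2169
R = 1 / (1 − 0.2169) = 1.277
Css,max = 50.0 × 1.277 = 63.85 µg/mL
Css,min = Css,max × e^(−kτ) = 63.85 × 0.2169 ≈ 13.8 µg/mL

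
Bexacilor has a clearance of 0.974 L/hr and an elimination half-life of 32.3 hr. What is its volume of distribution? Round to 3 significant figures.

k = ln 2 / t½ = ln 2 / 32.3 = 0.02146 hr⁻¹
V = CL / k = 0.974 / 0.02146 ≈ 45.4 L

45.4 L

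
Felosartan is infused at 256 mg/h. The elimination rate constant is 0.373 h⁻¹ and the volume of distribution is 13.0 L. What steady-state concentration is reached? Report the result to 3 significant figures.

52.8 µg/mL

CL = k · V = 0.373 × 13.0 = 4.849 L/h
Css = rate / CL = 256 / 4.849 ≈ 52.8 µg/mL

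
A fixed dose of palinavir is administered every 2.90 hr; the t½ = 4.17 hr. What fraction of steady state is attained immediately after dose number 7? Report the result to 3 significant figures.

0.966

k = ln 2 / 4.17 = 0.1662 hr⁻¹
f_n = 1 − e^(−nkτ) = 1 − e^(−7 × 0.1662 × 2.90) = 1 − e^(−3.374) = 1 − 0.03424 ≈ 0.966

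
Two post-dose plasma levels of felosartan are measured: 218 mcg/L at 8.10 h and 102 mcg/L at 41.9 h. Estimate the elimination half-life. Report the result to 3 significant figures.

30.8 hours

k = ln(C₁/C₂) / (t₂ − t₁) = ln(218/102) / (41.9 − 8.10)
  = 0.7595 / 33.80 = 0.02247 h⁻¹
t½ = ln 2 / k = ln 2 / 0.02247 ≈ 30.8 hours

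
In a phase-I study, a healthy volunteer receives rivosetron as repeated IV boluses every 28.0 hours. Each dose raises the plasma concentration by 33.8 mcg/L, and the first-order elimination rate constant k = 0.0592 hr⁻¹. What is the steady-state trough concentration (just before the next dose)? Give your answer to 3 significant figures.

7.96 mcg/L

Fraction remaining after one interval: e^(−kτ) = e^(−0.05920 × 28.0) = 0.1906
R = 1 / (1 − 0.1906) = 1.235
Css,max = 33.8 × 1.235 = 41.76 mcg/L
Css,min = Css,max × e^(−kτ) = 41.76 × 0.1906 ≈ 7.96 mcg/L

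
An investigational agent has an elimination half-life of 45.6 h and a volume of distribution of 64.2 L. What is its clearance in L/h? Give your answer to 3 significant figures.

k = ln 2 / t½ = ln 2 / 45.6 = 0.01520 h⁻¹
CL = k · V = 0.01520 × 64.2 ≈ 0.976 L/h

0.976 L/h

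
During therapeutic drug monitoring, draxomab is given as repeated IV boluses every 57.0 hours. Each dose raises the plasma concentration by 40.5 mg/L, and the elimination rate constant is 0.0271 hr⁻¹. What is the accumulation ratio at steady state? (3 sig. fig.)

1.27

Fraction remaining after one interval: e^(−kτ) = e^(−0.02710 × 57.0) = 0.2134
R = 1 / (1 − 0.2134) = 1 / 0.7866 ≈ 1.27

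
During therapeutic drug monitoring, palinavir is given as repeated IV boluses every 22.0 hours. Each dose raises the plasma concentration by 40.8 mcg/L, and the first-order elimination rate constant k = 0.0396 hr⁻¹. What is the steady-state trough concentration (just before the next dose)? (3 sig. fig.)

29.4 mcg/L

Fraction remaining after one interval: e^(−kτ) = e^(−0.03960 × 22.0) = 0.4184
R = 1 / (1 − 0.4184) = 1.720
Css,max = 40.8 × 1.720 = 70.16 mcg/L
Css,min = Css,max × e^(−kτ) = 70.16 × 0.4184 ≈ 29.4 mcg/L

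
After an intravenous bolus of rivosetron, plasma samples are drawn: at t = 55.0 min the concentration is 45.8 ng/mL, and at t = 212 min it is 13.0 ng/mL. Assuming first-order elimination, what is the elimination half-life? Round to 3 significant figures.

k = ln(C₁/C₂) / (t₂ − t₁) = ln(45.8/13.0) / (212 − 55.0)
  = 1.259 / 157.0 = 0.008021 min⁻¹
t½ = ln 2 / k = ln 2 / 0.008021 ≈ 86.4 minutes

86.4 minutes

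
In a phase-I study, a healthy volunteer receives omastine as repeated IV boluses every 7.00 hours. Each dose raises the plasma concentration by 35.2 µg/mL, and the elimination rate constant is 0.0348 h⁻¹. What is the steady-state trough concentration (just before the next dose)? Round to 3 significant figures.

Fraction remaining after one interval: e^(−kτ) = e^(−0.03480 × 7.00) = 0.7838
R = 1 / (1 − 0.7838) = 4.625
Css,max = 35.2 × 4.625 = 162.8 µg/mL
Css,min = Css,max × e^(−kτ) = 162.8 × 0.7838 ≈ 128 µg/mL

128 µg/mL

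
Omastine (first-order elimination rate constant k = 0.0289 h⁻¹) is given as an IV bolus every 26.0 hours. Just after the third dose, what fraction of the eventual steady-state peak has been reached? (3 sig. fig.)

0.895

f_n = 1 − e^(−nkτ) = 1 − e^(−3 × 0.02890 × 26.0) = 1 − e^(−2.254) = 1 − 0.1050 ≈ 0.895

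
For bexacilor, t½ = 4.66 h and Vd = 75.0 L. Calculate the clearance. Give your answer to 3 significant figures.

11.2 L/h

k = ln 2 / t½ = ln 2 / 4.66 = 0.1487 h⁻¹
CL = k · V = 0.1487 × 75.0 ≈ 11.2 L/h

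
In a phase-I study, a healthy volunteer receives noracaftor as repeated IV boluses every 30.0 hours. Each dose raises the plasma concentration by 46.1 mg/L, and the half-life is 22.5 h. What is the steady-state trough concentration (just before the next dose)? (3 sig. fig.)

30.3 mg/L

k = ln 2 / 22.5 = 0.03081 h⁻¹
Fraction remaining after one interval: e^(−kτ) = e^(−0.03081 × 30.0) = 0.3969
R = 1 / (1 − 0.3969) = 1.658
Css,max = 46.1 × 1.658 = 76.43 mg/L
Css,min = Css,max × e^(−kτ) = 76.43 × 0.3969 ≈ 30.3 mg/L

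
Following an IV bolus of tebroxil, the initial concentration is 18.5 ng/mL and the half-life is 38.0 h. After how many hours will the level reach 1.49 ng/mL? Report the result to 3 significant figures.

138 hours

k = ln 2 / 38.0 = 0.01824 h⁻¹
C(t) = C₀ e^(−kt)  ⇒  t = ln(C₀/C) / k
t = ln(18.5/1.49) / 0.01824 = 2.519 / 0.01824 ≈ 138 hours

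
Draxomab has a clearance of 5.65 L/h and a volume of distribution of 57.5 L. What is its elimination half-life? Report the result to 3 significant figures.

k = CL / V = 5.65 / 57.5 = 0.09826 h⁻¹
t½ = ln 2 / k = ln 2 / 0.09826 ≈ 7.05 hours

7.05 hours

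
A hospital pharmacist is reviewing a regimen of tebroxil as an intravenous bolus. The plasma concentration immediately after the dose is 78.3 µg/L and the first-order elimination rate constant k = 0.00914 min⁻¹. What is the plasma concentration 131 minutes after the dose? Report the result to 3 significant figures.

C(t) = C₀ e^(−kt) = 78.3 × e^(−0.009140 × 131) = 78.3 × e^(−1.197) = 78.3 × 0.3020 ≈ 23.6 µg/L

23.6 µg/L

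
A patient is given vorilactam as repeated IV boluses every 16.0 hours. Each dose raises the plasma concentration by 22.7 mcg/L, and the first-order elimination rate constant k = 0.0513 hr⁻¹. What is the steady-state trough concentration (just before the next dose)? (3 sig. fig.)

17.8 mcg/L

Fraction remaining after one interval: e^(−kτ) = e^(−0.05130 × 16.0) = 0.4401
R = 1 / (1 − 0.4401) = 1.786
Css,max = 22.7 × 1.786 = 40.54 mcg/L
Css,min = Css,max × e^(−kτ) = 40.54 × 0.4401 ≈ 17.8 mcg/L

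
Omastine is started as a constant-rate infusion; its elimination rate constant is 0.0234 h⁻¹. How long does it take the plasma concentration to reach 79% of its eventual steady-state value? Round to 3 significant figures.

f = 1 − e^(−kt)  ⇒  t = −ln(1 − f) / k
t = −ln(1 − 0.79) / 0.02340 = 1.561 / 0.02340 ≈ 66.7 hours

66.7 hours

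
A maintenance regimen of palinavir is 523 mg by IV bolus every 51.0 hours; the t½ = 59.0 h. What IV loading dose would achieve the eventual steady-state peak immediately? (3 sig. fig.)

k = ln 2 / 59.0 = 0.01175 h⁻¹
Accumulation ratio R = 1 / (1 − e^(−kτ)) = 1 / (1 − e^(−0.01175×51.0)) = 1 / (1 − 0.5493) = 2.219
Loading dose = maintenance dose × R = 523 × 2.219 ≈ 1160 mg

1160 mg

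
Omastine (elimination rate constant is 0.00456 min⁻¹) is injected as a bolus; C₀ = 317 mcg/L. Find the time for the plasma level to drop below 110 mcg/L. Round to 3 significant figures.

232 minutes

C(t) = C₀ e^(−kt)  ⇒  t = ln(C₀/C) / k
t = ln(317/110) / 0.004560 = 1.058 / 0.004560 ≈ 232 minutes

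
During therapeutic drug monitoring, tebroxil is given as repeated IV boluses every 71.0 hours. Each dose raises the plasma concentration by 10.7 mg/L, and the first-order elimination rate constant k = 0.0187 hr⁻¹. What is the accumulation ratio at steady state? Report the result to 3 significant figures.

1.36

Fraction remaining after one interval: e^(−kτ) = e^(−0.01870 × 71.0) = 0.2651
R = 1 / (1 − 0.2651) = 1 / 0.7349 ≈ 1.36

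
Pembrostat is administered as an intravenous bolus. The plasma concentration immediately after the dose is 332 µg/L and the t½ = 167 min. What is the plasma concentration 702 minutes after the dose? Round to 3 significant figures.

k = ln 2 / 167 = 0.004151 min⁻¹
702 min is 4.204 half-lives, so C = 332 × (1/2)^4.204 = 332 × 0.05427 ≈ 18.0 µg/L

18.0 µg/L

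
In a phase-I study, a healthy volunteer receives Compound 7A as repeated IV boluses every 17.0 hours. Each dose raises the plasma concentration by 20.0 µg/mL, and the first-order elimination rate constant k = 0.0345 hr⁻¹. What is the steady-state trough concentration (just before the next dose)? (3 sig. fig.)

25.1 µg/mL

Fraction remaining after one interval: e^(−kτ) = e^(−0.03450 × 17.0) = 0.5563
R = 1 / (1 − 0.5563) = 2.254
Css,max = 20.0 × 2.254 = 45.07 µg/mL
Css,min = Css,max × e^(−kτ) = 45.07 × 0.5563 ≈ 25.1 µg/mL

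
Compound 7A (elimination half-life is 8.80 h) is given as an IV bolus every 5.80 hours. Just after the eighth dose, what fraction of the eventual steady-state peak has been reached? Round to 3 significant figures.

0.974

k = ln 2 / 8.80 = 0.07877 h⁻¹
f_n = 1 − e^(−nkτ) = 1 − e^(−8 × 0.07877 × 5.80) = 1 − e^(−3.655) = 1 − 0.02587 ≈ 0.974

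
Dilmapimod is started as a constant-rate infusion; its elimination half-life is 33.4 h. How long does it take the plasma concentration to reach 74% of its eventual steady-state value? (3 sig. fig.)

64.9 hours

k = ln 2 / 33.4 = 0.02075 h⁻¹
f = 1 − e^(−kt)  ⇒  t = −ln(1 − f) / k
t = −ln(1 − 0.74) / 0.02075 = 1.347 / 0.02075 ≈ 64.9 hours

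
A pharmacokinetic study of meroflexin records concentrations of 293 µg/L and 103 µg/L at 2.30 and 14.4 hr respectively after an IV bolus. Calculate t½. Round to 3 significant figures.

k = ln(C₁/C₂) / (t₂ − t₁) = ln(293/103) / (14.4 − 2.30)
  = 1.045 / 12.10 = 0.08640 hr⁻¹
t½ = ln 2 / k = ln 2 / 0.08640 ≈ 8.02 hours

8.02 hours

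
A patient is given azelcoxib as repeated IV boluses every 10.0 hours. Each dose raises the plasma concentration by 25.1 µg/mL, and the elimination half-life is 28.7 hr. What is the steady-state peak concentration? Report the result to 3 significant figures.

k = ln 2 / 28.7 = 0.02415 hr⁻¹
Fraction remaining after one interval: e^(−kτ) = e^(−0.02415 × 10.0) = 0.7854
R = 1 / (1 − 0.7854) = 4.661
Css,max = 25.1 × 4.661 ≈ 117 µg/mL

117 µg/mL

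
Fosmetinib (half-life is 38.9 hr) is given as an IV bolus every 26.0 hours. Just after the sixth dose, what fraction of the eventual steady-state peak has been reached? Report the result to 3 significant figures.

0.938

k = ln 2 / 38.9 = 0.01782 hr⁻¹
f_n = 1 − e^(−nkτ) = 1 − e^(−6 × 0.01782 × 26.0) = 1 − e^(−2.780) = 1 − 0.06206 ≈ 0.938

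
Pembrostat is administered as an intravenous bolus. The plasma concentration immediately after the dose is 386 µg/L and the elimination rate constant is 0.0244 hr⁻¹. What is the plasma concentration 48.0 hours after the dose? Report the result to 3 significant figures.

C(t) = C₀ e^(−kt) = 386 × e^(−0.02440 × 48.0) = 386 × e^(−1.171) = 386 × 0.3100 ≈ 120 µg/L

120 µg/L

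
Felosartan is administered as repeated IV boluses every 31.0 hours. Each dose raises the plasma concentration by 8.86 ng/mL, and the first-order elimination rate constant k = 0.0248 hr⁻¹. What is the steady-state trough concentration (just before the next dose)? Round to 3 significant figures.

Fraction remaining after one interval: e^(−kτ) = e^(−0.02480 × 31.0) = 0.4636
R = 1 / (1 − 0.4636) = 1.864
Css,max = 8.86 × 1.864 = 16.52 ng/mL
Css,min = Css,max × e^(−kτ) = 16.52 × 0.4636 ≈ 7.66 ng/mL

7.66 ng/mL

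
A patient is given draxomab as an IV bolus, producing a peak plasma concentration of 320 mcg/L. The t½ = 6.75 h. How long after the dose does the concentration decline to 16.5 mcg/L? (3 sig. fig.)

28.9 hours

k = ln 2 / 6.75 = 0.1027 h⁻¹
C(t) = C₀ e^(−kt)  ⇒  t = ln(C₀/C) / k
t = ln(320/16.5) / 0.1027 = 2.965 / 0.1027 ≈ 28.9 hours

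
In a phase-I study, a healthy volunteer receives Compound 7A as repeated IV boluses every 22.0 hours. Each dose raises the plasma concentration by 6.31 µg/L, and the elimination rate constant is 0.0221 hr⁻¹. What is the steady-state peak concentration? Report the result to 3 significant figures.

16.4 µg/L

Fraction remaining after one interval: e^(−kτ) = e^(−0.02210 × 22.0) = 0.6150
R = 1 / (1 − 0.6150) = 2.597
Css,max = 6.31 × 2.597 ≈ 16.4 µg/L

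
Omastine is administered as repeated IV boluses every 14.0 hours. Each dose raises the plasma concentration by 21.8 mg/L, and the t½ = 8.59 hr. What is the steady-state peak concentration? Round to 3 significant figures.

k = ln 2 / 8.59 = 0.08069 hr⁻¹
Fraction remaining after one interval: e^(−kτ) = e^(−0.08069 × 14.0) = 0.3231
R = 1 / (1 − 0.3231) = 1.477
Css,max = 21.8 × 1.477 ≈ 32.2 mg/L

32.2 mg/L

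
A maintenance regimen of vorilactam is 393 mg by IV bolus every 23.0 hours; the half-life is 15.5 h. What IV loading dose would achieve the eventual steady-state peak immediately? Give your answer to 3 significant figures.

612 mg

k = ln 2 / 15.5 = 0.04472 h⁻¹
Accumulation ratio R = 1 / (1 − e^(−kτ)) = 1 / (1 − e^(−0.04472×23.0)) = 1 / (1 − 0.3575) = 1.556
Loading dose = maintenance dose × R = 393 × 1.556 ≈ 612 mg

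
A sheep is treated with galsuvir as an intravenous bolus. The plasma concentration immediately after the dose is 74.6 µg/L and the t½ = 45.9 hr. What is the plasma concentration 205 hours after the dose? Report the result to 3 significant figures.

k = ln 2 / 45.9 = 0.01510 hr⁻¹
C(t) = C₀ e^(−kt) = 74.6 × e^(−0.01510 × 205) = 74.6 × e^(−3.096) = 74.6 × 0.04524 ≈ 3.37 µg/L

3.37 µg/L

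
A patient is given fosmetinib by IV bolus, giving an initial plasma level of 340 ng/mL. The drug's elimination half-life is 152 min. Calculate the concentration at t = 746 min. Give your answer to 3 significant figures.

k = ln 2 / 152 = 0.004560 min⁻¹
C(t) = C₀ e^(−kt) = 340 × e^(−0.004560 × 746) = 340 × e^(−3.402) = 340 × 0.03331 ≈ 11.3 ng/mL

11.3 ng/mL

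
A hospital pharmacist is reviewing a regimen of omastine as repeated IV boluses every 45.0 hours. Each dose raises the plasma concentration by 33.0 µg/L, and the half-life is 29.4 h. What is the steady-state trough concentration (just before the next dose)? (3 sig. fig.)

k = ln 2 / 29.4 = 0.02358 h⁻¹
Fraction remaining after one interval: e^(−kτ) = e^(−0.02358 × 45.0) = 0.3461
R = 1 / (1 − 0.3461) = 1.529
Css,max = 33.0 × 1.529 = 50.47 µg/L
Css,min = Css,max × e^(−kτ) = 50.47 × 0.3461 ≈ 17.5 µg/L

17.5 µg/L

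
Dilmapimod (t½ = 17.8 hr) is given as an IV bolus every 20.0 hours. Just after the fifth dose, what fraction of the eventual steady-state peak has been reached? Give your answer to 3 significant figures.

k = ln 2 / 17.8 = 0.03894 hr⁻¹
f_n = 1 − e^(−nkτ) = 1 − e^(−5 × 0.03894 × 20.0) = 1 − e^(−3.894) = 1 − 0.02036 ≈ 0.980

0.980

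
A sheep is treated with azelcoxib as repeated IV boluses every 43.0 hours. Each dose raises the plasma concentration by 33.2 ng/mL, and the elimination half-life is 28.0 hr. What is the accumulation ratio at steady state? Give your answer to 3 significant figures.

1.53

k = ln 2 / 28.0 = 0.02476 hr⁻¹
Fraction remaining after one interval: e^(−kτ) = e^(−0.02476 × 43.0) = 0.3449
R = 1 / (1 − 0.3449) = 1 / 0.6551 ≈ 1.53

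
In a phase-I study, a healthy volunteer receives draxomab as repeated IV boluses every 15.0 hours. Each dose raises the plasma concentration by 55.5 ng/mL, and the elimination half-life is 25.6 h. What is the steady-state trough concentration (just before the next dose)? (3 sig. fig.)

111 ng/mL

k = ln 2 / 25.6 = 0.02708 h⁻¹
Fraction remaining after one interval: e^(−kτ) = e^(−0.02708 × 15.0) = 0.6662
R = 1 / (1 − 0.6662) = 2.996
Css,max = 55.5 × 2.996 = 166.3 ng/mL
Css,min = Css,max × e^(−kτ) = 166.3 × 0.6662 ≈ 111 ng/mL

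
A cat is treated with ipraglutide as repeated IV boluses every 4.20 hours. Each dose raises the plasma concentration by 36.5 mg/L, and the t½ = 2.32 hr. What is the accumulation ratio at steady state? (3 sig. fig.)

k = ln 2 / 2.32 = 0.2988 hr⁻¹
Fraction remaining after one interval: e^(−kτ) = e^(−0.2988 × 4.20) = 0.2851
R = 1 / (1 − 0.2851) = 1 / 0.7149 ≈ 1.40

1.40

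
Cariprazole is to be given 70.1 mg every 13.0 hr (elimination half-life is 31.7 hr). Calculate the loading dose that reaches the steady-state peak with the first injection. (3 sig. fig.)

283 mg

k = ln 2 / 31.7 = 0.02187 hr⁻¹
Accumulation ratio R = 1 / (1 − e^(−kτ)) = 1 / (1 − e^(−0.02187×13.0)) = 1 / (1 − 0.7526) = 4.042
Loading dose = maintenance dose × R = 70.1 × 4.042 ≈ 283 mg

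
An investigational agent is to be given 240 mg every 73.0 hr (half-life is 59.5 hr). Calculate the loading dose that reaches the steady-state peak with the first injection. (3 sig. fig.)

k = ln 2 / 59.5 = 0.01165 hr⁻¹
Accumulation ratio R = 1 / (1 − e^(−kτ)) = 1 / (1 − e^(−0.01165×73.0)) = 1 / (1 − 0.4272) = 1.746
Loading dose = maintenance dose × R = 240 × 1.746 ≈ 419 mg

419 mg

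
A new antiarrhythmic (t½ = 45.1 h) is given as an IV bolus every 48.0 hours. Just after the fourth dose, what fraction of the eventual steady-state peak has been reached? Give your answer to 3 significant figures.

k = ln 2 / 45.1 = 0.01537 h⁻¹
f_n = 1 − e^(−nkτ) = 1 − e^(−4 × 0.01537 × 48.0) = 1 − e^(−2.951) = 1 − 0.05229 ≈ 0.948

0.948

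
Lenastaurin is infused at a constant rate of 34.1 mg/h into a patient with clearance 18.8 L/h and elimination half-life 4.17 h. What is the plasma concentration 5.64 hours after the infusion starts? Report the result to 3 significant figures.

Css = rate / CL = 34.1 / 18.8 = 1.814 µg/mL
k = ln 2 / 4.17 = 0.1662 h⁻¹
C(t) = Css (1 − e^(−kt)) = 1.814 × (1 − e^(−0.9375)) = 1.814 × 0.6084 ≈ 1.10 µg/mL

1.10 µg/mL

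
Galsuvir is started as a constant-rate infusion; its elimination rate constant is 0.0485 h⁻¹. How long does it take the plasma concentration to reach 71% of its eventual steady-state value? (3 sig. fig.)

f = 1 − e^(−kt)  ⇒  t = −ln(1 − f) / k
t = −ln(1 − 0.71) / 0.04850 = 1.238 / 0.04850 ≈ 25.5 hours

25.5 hours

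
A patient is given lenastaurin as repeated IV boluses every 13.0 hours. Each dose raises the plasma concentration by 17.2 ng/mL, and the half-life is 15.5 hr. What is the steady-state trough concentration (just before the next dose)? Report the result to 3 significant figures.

21.8 ng/mL

k = ln 2 / 15.5 = 0.04472 hr⁻¹
Fraction remaining after one interval: e^(−kτ) = e^(−0.04472 × 13.0) = 0.5591
R = 1 / (1 − 0.5591) = 2.268
Css,max = 17.2 × 2.268 = 39.01 ng/mL
Css,min = Css,max × e^(−kτ) = 39.01 × 0.5591 ≈ 21.8 ng/mL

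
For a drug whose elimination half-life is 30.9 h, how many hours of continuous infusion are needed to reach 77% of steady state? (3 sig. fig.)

k = ln 2 / 30.9 = 0.02243 h⁻¹
f = 1 − e^(−kt)  ⇒  t = −ln(1 − f) / k
t = −ln(1 − 0.77) / 0.02243 = 1.470 / 0.02243 ≈ 65.5 hours

65.5 hours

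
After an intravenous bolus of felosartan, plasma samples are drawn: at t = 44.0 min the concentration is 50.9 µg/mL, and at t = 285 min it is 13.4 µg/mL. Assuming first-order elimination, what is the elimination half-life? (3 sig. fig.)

k = ln(C₁/C₂) / (t₂ − t₁) = ln(50.9/13.4) / (285 − 44.0)
  = 1.335 / 241.0 = 0.005538 min⁻¹
t½ = ln 2 / k = ln 2 / 0.005538 ≈ 125 minutes

125 minutes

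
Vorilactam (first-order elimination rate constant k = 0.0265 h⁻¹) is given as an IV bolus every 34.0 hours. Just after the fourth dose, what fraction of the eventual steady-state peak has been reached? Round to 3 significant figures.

0.973

f_n = 1 − e^(−nkτ) = 1 − e^(−4 × 0.02650 × 34.0) = 1 − e^(−3.604) = 1 − 0.02721 ≈ 0.973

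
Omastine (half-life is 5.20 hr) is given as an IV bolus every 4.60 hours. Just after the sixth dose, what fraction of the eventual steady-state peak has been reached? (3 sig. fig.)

0.975

k = ln 2 / 5.20 = 0.1333 hr⁻¹
f_n = 1 − e^(−nkτ) = 1 − e^(−6 × 0.1333 × 4.60) = 1 − e^(−3.679) = 1 − 0.02525 ≈ 0.975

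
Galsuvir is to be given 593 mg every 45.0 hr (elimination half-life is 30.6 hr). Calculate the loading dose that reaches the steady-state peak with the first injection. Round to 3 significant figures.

928 mg

k = ln 2 / 30.6 = 0.02265 hr⁻¹
Accumulation ratio R = 1 / (1 − e^(−kτ)) = 1 / (1 − e^(−0.02265×45.0)) = 1 / (1 − 0.3608) = 1.565
Loading dose = maintenance dose × R = 593 × 1.565 ≈ 928 mg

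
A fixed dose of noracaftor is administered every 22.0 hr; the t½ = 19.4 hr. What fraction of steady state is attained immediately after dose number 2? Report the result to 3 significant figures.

k = ln 2 / 19.4 = 0.03573 hr⁻¹
f_n = 1 − e^(−nkτ) = 1 − e^(−2 × 0.03573 × 22.0) = 1 − e^(−1.572) = 1 − 0.2076 ≈ 0.792

0.792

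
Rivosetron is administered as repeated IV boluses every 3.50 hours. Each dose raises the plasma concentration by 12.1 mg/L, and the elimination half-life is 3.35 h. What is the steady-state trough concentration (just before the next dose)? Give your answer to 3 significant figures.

k = ln 2 / 3.35 = 0.2069 h⁻¹
Fraction remaining after one interval: e^(−kτ) = e^(−0.2069 × 3.50) = 0.4847
R = 1 / (1 − 0.4847) = 1.941
Css,max = 12.1 × 1.941 = 23.48 mg/L
Css,min = Css,max × e^(−kτ) = 23.48 × 0.4847 ≈ 11.4 mg/L

11.4 mg/L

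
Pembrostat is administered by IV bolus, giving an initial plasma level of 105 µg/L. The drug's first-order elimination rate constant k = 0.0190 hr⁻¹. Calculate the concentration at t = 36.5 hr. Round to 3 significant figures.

52.5 µg/L

C(t) = C₀ e^(−kt) = 105 × e^(−0.01900 × 36.5) = 105 × e^(−0.6935) = 105 × 0.4998 ≈ 52.5 µg/L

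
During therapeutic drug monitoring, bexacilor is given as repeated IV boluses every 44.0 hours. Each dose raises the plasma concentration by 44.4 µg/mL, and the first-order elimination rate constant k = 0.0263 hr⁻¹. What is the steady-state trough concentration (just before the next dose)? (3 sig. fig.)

Fraction remaining after one interval: e^(−kτ) = e^(−0.02630 × 44.0) = 0.3144
R = 1 / (1 − 0.3144) = 1.459
Css,max = 44.4 × 1.459 = 64.76 µg/mL
Css,min = Css,max × e^(−kτ) = 64.76 × 0.3144 ≈ 20.4 µg/mL

20.4 µg/mL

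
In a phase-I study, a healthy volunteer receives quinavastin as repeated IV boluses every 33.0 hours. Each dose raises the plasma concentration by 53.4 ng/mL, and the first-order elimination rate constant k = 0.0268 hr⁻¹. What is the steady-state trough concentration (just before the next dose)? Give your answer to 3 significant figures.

Fraction remaining after one interval: e^(−kτ) = e^(−0.02680 × 33.0) = 0.4130
R = 1 / (1 − 0.4130) = 1.703
Css,max = 53.4 × 1.703 = 90.97 ng/mL
Css,min = Css,max × e^(−kτ) = 90.97 × 0.4130 ≈ 37.6 ng/mL

37.6 ng/mL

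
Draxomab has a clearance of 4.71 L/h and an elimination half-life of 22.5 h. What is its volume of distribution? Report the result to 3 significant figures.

153 L

k = ln 2 / t½ = ln 2 / 22.5 = 0.03081 h⁻¹
V = CL / k = 4.71 / 0.03081 ≈ 153 L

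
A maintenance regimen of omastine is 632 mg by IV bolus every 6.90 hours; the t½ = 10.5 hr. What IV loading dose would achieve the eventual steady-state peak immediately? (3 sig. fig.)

k = ln 2 / 10.5 = 0.06601 hr⁻¹
Accumulation ratio R = 1 / (1 − e^(−kτ)) = 1 / (1 − e^(−0.06601×6.90)) = 1 / (1 − 0.6341) = 2.733
Loading dose = maintenance dose × R = 632 × 2.733 ≈ 1730 mg

1730 mg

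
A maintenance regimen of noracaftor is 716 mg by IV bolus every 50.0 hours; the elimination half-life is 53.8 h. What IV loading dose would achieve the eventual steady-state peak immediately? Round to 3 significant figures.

k = ln 2 / 53.8 = 0.01288 h⁻¹
Accumulation ratio R = 1 / (1 − e^(−kτ)) = 1 / (1 − e^(−0.01288×50.0)) = 1 / (1 − 0.5251) = 2.106
Loading dose = maintenance dose × R = 716 × 2.106 ≈ 1510 mg

1510 mg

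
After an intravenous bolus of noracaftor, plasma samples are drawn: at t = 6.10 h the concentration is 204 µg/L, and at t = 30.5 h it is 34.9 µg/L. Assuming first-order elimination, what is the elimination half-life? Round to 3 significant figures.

k = ln(C₁/C₂) / (t₂ − t₁) = ln(204/34.9) / (30.5 − 6.10)
  = 1.766 / 24.40 = 0.07236 h⁻¹
t½ = ln 2 / k = ln 2 / 0.07236 ≈ 9.58 hours

9.58 hours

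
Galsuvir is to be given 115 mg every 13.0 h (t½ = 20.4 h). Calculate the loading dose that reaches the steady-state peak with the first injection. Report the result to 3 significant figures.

k = ln 2 / 20.4 = 0.03398 h⁻¹
Accumulation ratio R = 1 / (1 − e^(−kτ)) = 1 / (1 − e^(−0.03398×13.0)) = 1 / (1 − 0.6429) = 2.801
Loading dose = maintenance dose × R = 115 × 2.801 ≈ 322 mg

322 mg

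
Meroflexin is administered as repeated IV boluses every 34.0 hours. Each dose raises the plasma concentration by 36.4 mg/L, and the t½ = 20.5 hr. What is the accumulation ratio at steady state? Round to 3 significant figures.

1.46

k = ln 2 / 20.5 = 0.03381 hr⁻¹
Fraction remaining after one interval: e^(−kτ) = e^(−0.03381 × 34.0) = 0.3168
R = 1 / (1 − 0.3168) = 1 / 0.6832 ≈ 1.46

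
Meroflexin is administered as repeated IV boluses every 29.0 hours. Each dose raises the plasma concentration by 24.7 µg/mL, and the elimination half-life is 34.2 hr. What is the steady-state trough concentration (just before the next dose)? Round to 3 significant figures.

k = ln 2 / 34.2 = 0.02027 hr⁻¹
Fraction remaining after one interval: e^(−kτ) = e^(−0.02027 × 29.0) = 0.5556
R = 1 / (1 − 0.5556) = 2.250
Css,max = 24.7 × 2.250 = 55.58 µg/mL
Css,min = Css,max × e^(−kτ) = 55.58 × 0.5556 ≈ 30.9 µg/mL

30.9 µg/mL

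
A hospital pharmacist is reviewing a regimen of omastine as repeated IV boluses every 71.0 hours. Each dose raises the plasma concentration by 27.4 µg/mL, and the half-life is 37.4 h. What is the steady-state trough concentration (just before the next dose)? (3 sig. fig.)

10.0 µg/mL

k = ln 2 / 37.4 = 0.01853 h⁻¹
Fraction remaining after one interval: e^(−kτ) = e^(−0.01853 × 71.0) = 0.2682
R = 1 / (1 − 0.2682) = 1.367
Css,max = 27.4 × 1.367 = 37.44 µg/mL
Css,min = Css,max × e^(−kτ) = 37.44 × 0.2682 ≈ 10.0 µg/mL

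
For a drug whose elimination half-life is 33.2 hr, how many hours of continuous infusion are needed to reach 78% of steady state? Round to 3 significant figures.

72.5 hours

k = ln 2 / 33.2 = 0.02088 hr⁻¹
f = 1 − e^(−kt)  ⇒  t = −ln(1 − f) / k
t = −ln(1 − 0.78) / 0.02088 = 1.514 / 0.02088 ≈ 72.5 hours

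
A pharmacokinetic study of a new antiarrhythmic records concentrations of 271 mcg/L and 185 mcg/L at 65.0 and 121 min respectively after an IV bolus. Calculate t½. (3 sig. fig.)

102 minutes

k = ln(C₁/C₂) / (t₂ − t₁) = ln(271/185) / (121 − 65.0)
  = 0.3818 / 56.00 = 0.006817 min⁻¹
t½ = ln 2 / k = ln 2 / 0.006817 ≈ 102 minutes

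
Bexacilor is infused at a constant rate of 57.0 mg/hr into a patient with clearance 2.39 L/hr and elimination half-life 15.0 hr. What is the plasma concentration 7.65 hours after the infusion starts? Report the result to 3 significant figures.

7.10 mg/L

Css = rate / CL = 57.0 / 2.39 = 23.85 mg/L
k = ln 2 / 15.0 = 0.04621 hr⁻¹
C(t) = Css (1 − e^(−kt)) = 23.85 × (1 − e^(−0.3535)) = 23.85 × 0.2978 ≈ 7.10 mg/L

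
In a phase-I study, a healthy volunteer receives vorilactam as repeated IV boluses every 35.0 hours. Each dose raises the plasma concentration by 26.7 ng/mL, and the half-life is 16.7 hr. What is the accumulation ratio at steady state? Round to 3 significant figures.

k = ln 2 / 16.7 = 0.04151 hr⁻¹
Fraction remaining after one interval: e^(−kτ) = e^(−0.04151 × 35.0) = 0.2339
R = 1 / (1 − 0.2339) = 1 / 0.7661 ≈ 1.31

1.31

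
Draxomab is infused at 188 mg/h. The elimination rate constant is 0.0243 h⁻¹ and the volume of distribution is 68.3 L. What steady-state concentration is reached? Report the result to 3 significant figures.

CL = k · V = 0.0243 × 68.3 = 1.660 L/h
Css = rate / CL = 188 / 1.660 ≈ 113 µg/mL

113 µg/mL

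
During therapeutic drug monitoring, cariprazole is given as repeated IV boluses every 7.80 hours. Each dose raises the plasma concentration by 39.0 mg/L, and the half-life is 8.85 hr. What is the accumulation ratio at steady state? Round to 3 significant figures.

k = ln 2 / 8.85 = 0.07832 hr⁻¹
Fraction remaining after one interval: e^(−kτ) = e^(−0.07832 × 7.80) = 0.5429
R = 1 / (1 − 0.5429) = 1 / 0.4571 ≈ 2.19

2.19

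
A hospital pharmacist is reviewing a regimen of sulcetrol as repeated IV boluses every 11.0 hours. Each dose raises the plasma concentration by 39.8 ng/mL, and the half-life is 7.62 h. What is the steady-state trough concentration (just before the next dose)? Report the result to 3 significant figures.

23.1 ng/mL

k = ln 2 / 7.62 = 0.09096 h⁻¹
Fraction remaining after one interval: e^(−kτ) = e^(−0.09096 × 11.0) = 0.3677
R = 1 / (1 − 0.3677) = 1.581
Css,max = 39.8 × 1.581 = 62.94 ng/mL
Css,min = Css,max × e^(−kτ) = 62.94 × 0.3677 ≈ 23.1 ng/mL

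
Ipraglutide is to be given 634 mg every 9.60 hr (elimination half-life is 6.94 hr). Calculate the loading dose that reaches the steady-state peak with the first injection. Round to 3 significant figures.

1030 mg

k = ln 2 / 6.94 = 0.09988 hr⁻¹
Accumulation ratio R = 1 / (1 − e^(−kτ)) = 1 / (1 − e^(−0.09988×9.60)) = 1 / (1 − 0.3833) = 1.622
Loading dose = maintenance dose × R = 634 × 1.622 ≈ 1030 mg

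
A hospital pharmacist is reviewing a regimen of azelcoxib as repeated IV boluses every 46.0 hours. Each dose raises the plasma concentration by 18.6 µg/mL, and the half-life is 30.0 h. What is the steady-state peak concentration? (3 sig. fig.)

k = ln 2 / 30.0 = 0.02310 h⁻¹
Fraction remaining after one interval: e^(−kτ) = e^(−0.02310 × 46.0) = 0.3455
R = 1 / (1 − 0.3455) = 1.528
Css,max = 18.6 × 1.528 ≈ 28.4 µg/mL

28.4 µg/mL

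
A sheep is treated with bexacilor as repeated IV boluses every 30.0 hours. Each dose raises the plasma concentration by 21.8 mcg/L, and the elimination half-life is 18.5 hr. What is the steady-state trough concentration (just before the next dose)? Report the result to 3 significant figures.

k = ln 2 / 18.5 = 0.03747 hr⁻¹
Fraction remaining after one interval: e^(−kτ) = e^(−0.03747 × 30.0) = 0.3250
R = 1 / (1 − 0.3250) = 1.481
Css,max = 21.8 × 1.481 = 32.29 mcg/L
Css,min = Css,max × e^(−kτ) = 32.29 × 0.3250 ≈ 10.5 mcg/L

10.5 mcg/L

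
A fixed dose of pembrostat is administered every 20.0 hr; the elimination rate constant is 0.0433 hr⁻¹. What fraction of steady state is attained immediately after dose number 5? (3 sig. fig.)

0.987

f_n = 1 − e^(−nkτ) = 1 − e^(−5 × 0.04330 × 20.0) = 1 − e^(−4.330) = 1 − 0.01317 ≈ 0.987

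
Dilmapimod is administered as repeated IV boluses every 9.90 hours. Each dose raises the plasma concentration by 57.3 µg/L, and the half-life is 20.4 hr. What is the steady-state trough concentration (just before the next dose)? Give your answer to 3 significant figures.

143 µg/L

k = ln 2 / 20.4 = 0.03398 hr⁻¹
Fraction remaining after one interval: e^(−kτ) = e^(−0.03398 × 9.90) = 0.7144
R = 1 / (1 − 0.7144) = 3.501
Css,max = 57.3 × 3.501 = 200.6 µg/L
Css,min = Css,max × e^(−kτ) = 200.6 × 0.7144 ≈ 143 µg/L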